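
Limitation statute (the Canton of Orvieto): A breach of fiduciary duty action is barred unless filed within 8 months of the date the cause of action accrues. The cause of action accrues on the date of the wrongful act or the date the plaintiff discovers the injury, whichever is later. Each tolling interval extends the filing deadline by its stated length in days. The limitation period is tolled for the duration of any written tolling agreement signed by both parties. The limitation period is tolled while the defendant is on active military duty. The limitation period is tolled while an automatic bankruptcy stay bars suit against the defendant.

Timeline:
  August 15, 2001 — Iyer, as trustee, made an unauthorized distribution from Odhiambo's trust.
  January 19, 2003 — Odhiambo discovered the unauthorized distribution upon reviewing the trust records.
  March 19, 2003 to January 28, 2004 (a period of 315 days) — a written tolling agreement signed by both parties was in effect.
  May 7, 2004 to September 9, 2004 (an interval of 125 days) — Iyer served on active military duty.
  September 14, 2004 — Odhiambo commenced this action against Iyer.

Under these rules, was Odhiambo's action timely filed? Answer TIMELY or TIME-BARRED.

Because discovery on January 19, 2003 post-dates the August 15, 2001 act, accrual under the later-of rule falls on January 19, 2003.
8 months from January 19, 2003 is September 19, 2003.
The written tolling agreement from March 19, 2003 to January 28, 2004 tolled the period for 315 days, extending the deadline to July 30, 2004.
The period was tolled for 125 days by the defendant's active military service (May 7, 2004 to September 9, 2004), pushing the deadline to December 2, 2004.
Filing on September 14, 2004 beat the December 2, 2004 deadline — the action is timely.

TIMELY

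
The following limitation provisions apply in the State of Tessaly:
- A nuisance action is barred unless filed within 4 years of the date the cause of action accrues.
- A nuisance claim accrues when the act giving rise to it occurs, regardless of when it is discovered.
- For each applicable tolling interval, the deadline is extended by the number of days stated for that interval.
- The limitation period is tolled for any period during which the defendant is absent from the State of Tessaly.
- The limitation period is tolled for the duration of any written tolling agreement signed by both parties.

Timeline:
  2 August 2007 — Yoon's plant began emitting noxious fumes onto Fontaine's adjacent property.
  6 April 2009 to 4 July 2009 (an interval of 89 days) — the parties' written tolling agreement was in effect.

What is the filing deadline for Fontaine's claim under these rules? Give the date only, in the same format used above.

30 October 2011

The claim accrued on 2 August 2007, when the wrongful act occurred.
The untolled deadline — 4 years after 2 August 2007 — is 2 August 2011.
The written tolling agreement from 6 April 2009 to 4 July 2009 tolled the period for 89 days, extending the deadline to 30 October 2011.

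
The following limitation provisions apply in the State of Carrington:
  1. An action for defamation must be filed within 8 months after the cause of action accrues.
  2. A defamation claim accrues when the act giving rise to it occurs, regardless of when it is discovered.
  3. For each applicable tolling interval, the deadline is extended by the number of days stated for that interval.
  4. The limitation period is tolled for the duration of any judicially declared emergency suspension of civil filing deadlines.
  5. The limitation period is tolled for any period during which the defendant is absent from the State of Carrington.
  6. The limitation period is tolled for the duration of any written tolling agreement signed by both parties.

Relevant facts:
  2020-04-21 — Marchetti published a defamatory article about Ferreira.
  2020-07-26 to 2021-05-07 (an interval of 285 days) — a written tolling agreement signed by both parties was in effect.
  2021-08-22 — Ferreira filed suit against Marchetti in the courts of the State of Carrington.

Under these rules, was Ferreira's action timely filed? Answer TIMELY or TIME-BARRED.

The cause of action accrued on 2020-04-21, the date of the act.
Adding the 8 months base period to 2020-04-21 gives a deadline of 2020-12-21, before any tolling.
The period was tolled for 285 days by the written tolling agreement (2020-07-26 to 2021-05-07), pushing the deadline to 2021-10-02.
The 2021-08-22 filing precedes the 2021-10-02 deadline; the claim is timely.

TIMELY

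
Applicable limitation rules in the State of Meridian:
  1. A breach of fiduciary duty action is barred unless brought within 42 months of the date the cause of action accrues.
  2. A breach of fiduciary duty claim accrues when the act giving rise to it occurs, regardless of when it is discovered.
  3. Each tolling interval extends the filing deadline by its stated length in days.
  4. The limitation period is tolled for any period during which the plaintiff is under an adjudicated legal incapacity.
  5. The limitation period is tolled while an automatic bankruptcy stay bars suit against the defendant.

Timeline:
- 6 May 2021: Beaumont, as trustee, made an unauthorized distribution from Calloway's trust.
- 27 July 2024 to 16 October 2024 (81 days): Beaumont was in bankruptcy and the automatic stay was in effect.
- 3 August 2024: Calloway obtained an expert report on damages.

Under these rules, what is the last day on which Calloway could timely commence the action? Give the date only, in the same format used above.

26 January 2025

The limitation period began to run on 6 May 2021.
The untolled deadline — 42 months after 6 May 2021 — is 6 November 2024.
Because the automatic bankruptcy stay ran from 27 July 2024 to 16 October 2024, the deadline is extended by 81 days to 26 January 2025.
Nothing else in the chronology tolls or restarts the period.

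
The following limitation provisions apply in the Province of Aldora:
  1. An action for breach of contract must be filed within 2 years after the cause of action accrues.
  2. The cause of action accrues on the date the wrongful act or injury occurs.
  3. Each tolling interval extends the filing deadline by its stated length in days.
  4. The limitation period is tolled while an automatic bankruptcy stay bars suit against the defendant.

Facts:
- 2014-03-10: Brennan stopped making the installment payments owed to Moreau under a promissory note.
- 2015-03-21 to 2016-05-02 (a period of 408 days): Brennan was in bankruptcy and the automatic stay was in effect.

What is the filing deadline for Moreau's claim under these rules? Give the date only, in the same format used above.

The limitation period began to run on 2014-03-10.
The untolled deadline — 2 years after 2014-03-10 — is 2016-03-10.
The automatic bankruptcy stay from 2015-03-21 to 2016-05-02 tolled the period for 408 days, extending the deadline to 2017-04-22.

2017-04-22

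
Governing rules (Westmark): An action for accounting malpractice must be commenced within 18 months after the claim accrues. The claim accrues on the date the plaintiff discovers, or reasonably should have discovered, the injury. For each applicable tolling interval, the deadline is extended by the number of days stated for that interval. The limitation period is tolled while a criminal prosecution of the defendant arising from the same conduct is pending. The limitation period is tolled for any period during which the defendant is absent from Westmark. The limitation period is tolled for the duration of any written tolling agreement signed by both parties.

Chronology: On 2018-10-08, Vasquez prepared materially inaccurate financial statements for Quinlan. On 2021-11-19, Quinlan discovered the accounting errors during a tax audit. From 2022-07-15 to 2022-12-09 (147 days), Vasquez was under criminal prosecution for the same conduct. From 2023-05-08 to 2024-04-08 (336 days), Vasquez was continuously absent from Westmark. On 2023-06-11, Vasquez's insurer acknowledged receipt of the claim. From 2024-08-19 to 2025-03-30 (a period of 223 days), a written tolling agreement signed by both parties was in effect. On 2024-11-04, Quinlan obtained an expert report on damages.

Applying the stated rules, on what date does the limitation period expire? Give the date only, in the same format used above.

Accrual is tied to discovery, so the period began on 2021-11-19 rather than on 2018-10-08 when the act occurred.
18 months from 2021-11-19 is 2023-05-19.
The pending criminal prosecution from 2022-07-15 to 2022-12-09 tolled the period for 147 days, extending the deadline to 2023-10-13.
The defendant's absence from the jurisdiction from 2023-05-08 to 2024-04-08 tolled the period for 336 days, extending the deadline to 2024-09-13.
The period was tolled for 223 days by the written tolling agreement (2024-08-19 to 2025-03-30), pushing the deadline to 2025-04-24.
Nothing else in the chronology tolls or restarts the period.

2025-04-24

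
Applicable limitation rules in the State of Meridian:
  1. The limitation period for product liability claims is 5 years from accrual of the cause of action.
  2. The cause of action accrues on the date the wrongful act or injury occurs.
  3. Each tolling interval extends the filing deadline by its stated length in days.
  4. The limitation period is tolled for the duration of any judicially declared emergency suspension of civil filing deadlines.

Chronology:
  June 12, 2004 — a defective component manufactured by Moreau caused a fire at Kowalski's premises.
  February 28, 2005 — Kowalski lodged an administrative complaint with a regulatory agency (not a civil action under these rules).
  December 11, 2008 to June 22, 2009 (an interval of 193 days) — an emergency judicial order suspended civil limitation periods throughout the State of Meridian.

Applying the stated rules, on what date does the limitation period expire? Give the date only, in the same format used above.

December 22, 2009

The limitation period began to run on June 12, 2004.
The untolled deadline — 5 years after June 12, 2004 — is June 12, 2009.
The period was tolled for 193 days by the emergency suspension of filing deadlines (December 11, 2008 to June 22, 2009), pushing the deadline to December 22, 2009.
Nothing else in the chronology tolls or restarts the period.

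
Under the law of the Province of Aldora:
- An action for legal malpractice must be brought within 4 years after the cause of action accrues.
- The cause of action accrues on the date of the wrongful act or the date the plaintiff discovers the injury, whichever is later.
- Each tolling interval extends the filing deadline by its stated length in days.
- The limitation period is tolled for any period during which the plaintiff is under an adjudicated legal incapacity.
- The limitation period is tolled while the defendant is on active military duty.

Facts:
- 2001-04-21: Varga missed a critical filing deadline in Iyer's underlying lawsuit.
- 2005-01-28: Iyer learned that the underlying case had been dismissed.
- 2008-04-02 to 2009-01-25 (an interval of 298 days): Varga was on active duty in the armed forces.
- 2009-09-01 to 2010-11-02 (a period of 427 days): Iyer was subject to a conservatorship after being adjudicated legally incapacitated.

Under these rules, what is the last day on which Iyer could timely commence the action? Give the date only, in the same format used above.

Taking the later of the act (2001-04-21) and discovery (2005-01-28), the claim accrued on 2005-01-28.
Adding the 4 years base period to 2005-01-28 gives a deadline of 2009-01-28, before any tolling.
The defendant's active military service from 2008-04-02 to 2009-01-25 tolled the period for 298 days, extending the deadline to 2009-11-22.
The period was tolled for 427 days by the plaintiff's legal incapacity (2009-09-01 to 2010-11-02), pushing the deadline to 2011-01-23.

2011-01-23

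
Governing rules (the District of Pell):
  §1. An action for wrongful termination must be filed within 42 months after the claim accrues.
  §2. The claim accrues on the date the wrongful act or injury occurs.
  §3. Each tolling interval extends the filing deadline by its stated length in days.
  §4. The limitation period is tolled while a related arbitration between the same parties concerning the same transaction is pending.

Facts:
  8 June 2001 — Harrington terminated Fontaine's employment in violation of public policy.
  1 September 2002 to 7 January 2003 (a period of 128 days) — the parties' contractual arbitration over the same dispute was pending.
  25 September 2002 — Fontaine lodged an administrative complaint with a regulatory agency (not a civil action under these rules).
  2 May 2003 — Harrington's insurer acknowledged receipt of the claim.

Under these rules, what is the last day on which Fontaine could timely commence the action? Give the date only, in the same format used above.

The claim accrued on 8 June 2001, when the wrongful act occurred.
Adding the 42 months base period to 8 June 2001 gives a deadline of 8 December 2004, before any tolling.
The period was tolled for 128 days by the pending related arbitration (1 September 2002 to 7 January 2003), pushing the deadline to 15 April 2005.
The other events in the timeline have no effect on the limitation period under the stated rules.

15 April 2005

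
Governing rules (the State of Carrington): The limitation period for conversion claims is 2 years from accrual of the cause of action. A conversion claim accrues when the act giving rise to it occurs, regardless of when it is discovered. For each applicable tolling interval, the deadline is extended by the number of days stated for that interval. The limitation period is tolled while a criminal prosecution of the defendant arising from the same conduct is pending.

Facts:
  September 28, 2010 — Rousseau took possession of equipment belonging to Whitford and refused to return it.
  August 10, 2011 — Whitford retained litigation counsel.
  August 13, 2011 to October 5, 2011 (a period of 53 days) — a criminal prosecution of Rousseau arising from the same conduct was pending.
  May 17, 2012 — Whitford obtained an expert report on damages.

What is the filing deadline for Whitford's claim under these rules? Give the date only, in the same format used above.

The cause of action accrued on September 28, 2010, the date of the act.
Adding the 2 years base period to September 28, 2010 gives a deadline of September 28, 2012, before any tolling.
Because the pending criminal prosecution ran from August 13, 2011 to October 5, 2011, the deadline is extended by 53 days to November 20, 2012.
The other events in the timeline have no effect on the limitation period under the stated rules.

November 20, 2012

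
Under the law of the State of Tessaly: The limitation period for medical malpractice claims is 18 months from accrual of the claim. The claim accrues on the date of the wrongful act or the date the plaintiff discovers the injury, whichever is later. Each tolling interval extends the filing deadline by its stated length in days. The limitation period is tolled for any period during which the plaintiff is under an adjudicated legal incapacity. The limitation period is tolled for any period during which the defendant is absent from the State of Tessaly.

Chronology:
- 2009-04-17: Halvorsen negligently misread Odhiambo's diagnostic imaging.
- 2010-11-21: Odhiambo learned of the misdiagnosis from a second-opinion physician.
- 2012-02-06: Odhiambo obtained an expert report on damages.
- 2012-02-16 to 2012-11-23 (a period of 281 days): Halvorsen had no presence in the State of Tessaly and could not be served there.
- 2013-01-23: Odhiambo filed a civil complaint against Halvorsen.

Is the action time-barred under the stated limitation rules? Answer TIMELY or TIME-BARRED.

TIMELY

Because discovery on 2010-11-21 post-dates the 2009-04-17 act, accrual under the later-of rule falls on 2010-11-21.
18 months from 2010-11-21 is 2012-05-21.
Because the defendant's absence from the jurisdiction ran from 2012-02-16 to 2012-11-23, the deadline is extended by 281 days to 2013-02-26.
The other events in the timeline have no effect on the limitation period under the stated rules.
Filing on 2013-01-23 beat the 2013-02-26 deadline — the action is timely.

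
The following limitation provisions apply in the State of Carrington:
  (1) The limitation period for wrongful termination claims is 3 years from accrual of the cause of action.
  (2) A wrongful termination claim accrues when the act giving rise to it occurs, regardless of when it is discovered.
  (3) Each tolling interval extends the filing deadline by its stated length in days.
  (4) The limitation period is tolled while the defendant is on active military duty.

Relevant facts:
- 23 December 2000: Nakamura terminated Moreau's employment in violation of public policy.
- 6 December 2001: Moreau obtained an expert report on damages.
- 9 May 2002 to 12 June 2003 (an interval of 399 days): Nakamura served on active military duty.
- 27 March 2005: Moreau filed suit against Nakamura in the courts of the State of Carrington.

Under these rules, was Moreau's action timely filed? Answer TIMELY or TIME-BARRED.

The claim accrued on 23 December 2000, when the wrongful act occurred.
3 years from 23 December 2000 is 23 December 2003.
The defendant's active military service from 9 May 2002 to 12 June 2003 tolled the period for 399 days, extending the deadline to 25 January 2005.
None of the other events listed affects the running of the period under the stated rules.
Filing on 27 March 2005 missed the 25 January 2005 deadline — the action is time-barred.

TIME-BARRED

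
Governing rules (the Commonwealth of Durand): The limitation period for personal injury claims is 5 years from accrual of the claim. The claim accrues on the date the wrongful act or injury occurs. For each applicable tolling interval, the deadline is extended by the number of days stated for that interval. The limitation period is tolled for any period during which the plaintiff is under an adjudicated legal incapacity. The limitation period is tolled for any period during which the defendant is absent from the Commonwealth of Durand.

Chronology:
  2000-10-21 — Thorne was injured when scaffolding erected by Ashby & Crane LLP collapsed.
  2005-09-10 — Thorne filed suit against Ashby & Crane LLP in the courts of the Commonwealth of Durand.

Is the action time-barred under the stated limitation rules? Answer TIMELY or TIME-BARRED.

The limitation period began to run on 2000-10-21.
Adding the 5 years base period to 2000-10-21 gives a deadline of 2005-10-21, before any tolling.
Filing on 2005-09-10 beat the 2005-10-21 deadline — the action is timely.

TIMELY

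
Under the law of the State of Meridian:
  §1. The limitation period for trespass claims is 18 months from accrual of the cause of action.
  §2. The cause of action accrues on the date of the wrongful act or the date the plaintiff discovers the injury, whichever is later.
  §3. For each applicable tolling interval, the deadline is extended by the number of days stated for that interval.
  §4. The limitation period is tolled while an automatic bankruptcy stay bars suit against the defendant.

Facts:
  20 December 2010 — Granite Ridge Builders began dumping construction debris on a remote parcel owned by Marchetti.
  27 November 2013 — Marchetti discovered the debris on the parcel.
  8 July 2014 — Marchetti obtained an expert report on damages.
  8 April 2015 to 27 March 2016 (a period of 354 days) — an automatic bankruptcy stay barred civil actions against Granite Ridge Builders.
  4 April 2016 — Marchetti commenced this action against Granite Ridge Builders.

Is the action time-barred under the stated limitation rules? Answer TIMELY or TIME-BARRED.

Because discovery on 27 November 2013 post-dates the 20 December 2010 act, accrual under the later-of rule falls on 27 November 2013.
The untolled deadline — 18 months after 27 November 2013 — is 27 May 2015.
Because the automatic bankruptcy stay ran from 8 April 2015 to 27 March 2016, the deadline is extended by 354 days to 15 May 2016.
Nothing else in the chronology tolls or restarts the period.
The 4 April 2016 filing precedes the 15 May 2016 deadline; the claim is timely.

TIMELY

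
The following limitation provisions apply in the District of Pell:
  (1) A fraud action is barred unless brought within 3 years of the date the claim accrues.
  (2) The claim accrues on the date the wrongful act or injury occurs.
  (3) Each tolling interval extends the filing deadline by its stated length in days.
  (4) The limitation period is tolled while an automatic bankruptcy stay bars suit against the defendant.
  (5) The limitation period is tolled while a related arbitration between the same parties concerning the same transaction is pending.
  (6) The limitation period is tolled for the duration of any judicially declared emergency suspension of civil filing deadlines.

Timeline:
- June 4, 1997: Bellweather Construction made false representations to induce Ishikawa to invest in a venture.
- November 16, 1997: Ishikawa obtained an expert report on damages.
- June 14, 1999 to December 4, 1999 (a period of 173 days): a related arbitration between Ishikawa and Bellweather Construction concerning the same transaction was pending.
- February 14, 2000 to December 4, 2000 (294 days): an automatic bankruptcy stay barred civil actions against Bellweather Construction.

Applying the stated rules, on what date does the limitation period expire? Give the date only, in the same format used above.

The claim accrued on June 4, 1997, when the wrongful act occurred.
3 years from June 4, 1997 is June 4, 2000.
Because the pending related arbitration ran from June 14, 1999 to December 4, 1999, the deadline is extended by 173 days to November 24, 2000.
The automatic bankruptcy stay from February 14, 2000 to December 4, 2000 tolled the period for 294 days, extending the deadline to September 14, 2001.
Nothing else in the chronology tolls or restarts the period.

September 14, 2001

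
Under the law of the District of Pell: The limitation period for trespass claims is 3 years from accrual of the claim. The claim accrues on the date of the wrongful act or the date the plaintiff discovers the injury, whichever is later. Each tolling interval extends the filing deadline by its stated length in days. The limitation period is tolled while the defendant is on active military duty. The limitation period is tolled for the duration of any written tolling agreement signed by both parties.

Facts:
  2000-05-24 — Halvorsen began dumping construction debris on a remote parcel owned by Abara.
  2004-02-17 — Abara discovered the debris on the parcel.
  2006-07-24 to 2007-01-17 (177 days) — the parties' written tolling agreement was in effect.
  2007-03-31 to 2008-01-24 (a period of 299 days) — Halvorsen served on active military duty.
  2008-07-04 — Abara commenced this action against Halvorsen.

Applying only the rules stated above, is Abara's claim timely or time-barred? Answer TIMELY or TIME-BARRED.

TIME-BARRED

The claim accrued on 2004-02-17 — the later of the 2000-05-24 act and the 2004-02-17 discovery.
The untolled deadline — 3 years after 2004-02-17 — is 2007-02-17.
Because the written tolling agreement ran from 2006-07-24 to 2007-01-17, the deadline is extended by 177 days to 2007-08-13.
Because the defendant's active military service ran from 2007-03-31 to 2008-01-24, the deadline is extended by 299 days to 2008-06-07.
The 2008-07-04 filing falls after the 2008-06-07 deadline; the claim is time-barred.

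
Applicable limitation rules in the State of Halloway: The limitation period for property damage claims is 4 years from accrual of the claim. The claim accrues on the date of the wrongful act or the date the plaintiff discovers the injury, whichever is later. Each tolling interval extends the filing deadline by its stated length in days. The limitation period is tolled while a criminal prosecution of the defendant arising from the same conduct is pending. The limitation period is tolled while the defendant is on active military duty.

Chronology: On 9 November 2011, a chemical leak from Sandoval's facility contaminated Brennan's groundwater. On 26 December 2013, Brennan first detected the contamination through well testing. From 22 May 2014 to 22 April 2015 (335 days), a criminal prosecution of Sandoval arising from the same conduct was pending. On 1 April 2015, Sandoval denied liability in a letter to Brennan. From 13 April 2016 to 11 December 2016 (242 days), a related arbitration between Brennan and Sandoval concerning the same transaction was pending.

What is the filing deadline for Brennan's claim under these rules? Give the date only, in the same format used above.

Taking the later of the act (9 November 2011) and discovery (26 December 2013), the claim accrued on 26 December 2013.
4 years from 26 December 2013 is 26 December 2017.
Because the pending criminal prosecution ran from 22 May 2014 to 22 April 2015, the deadline is extended by 335 days to 26 November 2018.
The pending related arbitration from 13 April 2016 to 11 December 2016 does not toll the period, because no stated rule makes a pending arbitration a tolling event.
The other events in the timeline have no effect on the limitation period under the stated rules.

26 November 2018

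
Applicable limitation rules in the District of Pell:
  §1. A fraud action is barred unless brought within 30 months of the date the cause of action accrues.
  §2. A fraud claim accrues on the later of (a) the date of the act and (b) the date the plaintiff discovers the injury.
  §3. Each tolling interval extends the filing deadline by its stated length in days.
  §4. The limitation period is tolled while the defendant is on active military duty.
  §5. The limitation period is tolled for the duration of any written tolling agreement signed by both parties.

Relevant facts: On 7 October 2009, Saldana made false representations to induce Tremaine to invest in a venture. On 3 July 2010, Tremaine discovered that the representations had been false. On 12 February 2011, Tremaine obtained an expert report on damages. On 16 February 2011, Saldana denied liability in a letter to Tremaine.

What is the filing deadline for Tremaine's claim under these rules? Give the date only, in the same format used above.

3 January 2013

Taking the later of the act (7 October 2009) and discovery (3 July 2010), the claim accrued on 3 July 2010.
Adding the 30 months base period to 3 July 2010 gives a deadline of 3 January 2013, before any tolling.
None of the other events listed affects the running of the period under the stated rules.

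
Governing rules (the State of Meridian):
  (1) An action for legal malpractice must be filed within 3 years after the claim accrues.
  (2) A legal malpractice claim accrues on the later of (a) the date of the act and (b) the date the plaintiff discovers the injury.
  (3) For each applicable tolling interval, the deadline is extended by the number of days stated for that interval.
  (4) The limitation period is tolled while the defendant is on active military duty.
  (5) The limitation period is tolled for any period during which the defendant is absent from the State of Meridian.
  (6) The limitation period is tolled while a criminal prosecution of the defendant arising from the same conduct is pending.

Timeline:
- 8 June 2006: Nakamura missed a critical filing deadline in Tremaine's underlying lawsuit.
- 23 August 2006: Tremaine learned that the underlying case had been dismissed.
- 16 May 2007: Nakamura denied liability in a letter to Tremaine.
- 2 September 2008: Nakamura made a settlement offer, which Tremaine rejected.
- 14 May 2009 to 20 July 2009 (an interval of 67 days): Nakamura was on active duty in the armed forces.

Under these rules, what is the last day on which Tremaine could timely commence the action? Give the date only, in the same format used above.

29 October 2009

The claim accrued on 23 August 2006 — the later of the 8 June 2006 act and the 23 August 2006 discovery.
Adding the 3 years base period to 23 August 2006 gives a deadline of 23 August 2009, before any tolling.
The period was tolled for 67 days by the defendant's active military service (14 May 2009 to 20 July 2009), pushing the deadline to 29 October 2009.
The other events in the timeline have no effect on the limitation period under the stated rules.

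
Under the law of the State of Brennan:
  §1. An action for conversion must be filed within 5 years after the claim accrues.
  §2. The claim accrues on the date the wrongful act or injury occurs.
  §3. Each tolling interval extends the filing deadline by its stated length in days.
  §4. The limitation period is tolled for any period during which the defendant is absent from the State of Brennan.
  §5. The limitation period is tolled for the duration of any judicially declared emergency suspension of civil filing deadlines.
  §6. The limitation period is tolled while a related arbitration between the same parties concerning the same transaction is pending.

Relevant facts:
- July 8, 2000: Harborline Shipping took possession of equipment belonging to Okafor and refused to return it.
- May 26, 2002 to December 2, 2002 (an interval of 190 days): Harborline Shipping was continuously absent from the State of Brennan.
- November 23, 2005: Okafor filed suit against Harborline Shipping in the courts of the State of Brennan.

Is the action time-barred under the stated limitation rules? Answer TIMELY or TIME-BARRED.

TIMELY

The claim accrued on July 8, 2000, the date of the act.
5 years from July 8, 2000 is July 8, 2005.
Because the defendant's absence from the jurisdiction ran from May 26, 2002 to December 2, 2002, the deadline is extended by 190 days to January 14, 2006.
The November 23, 2005 filing precedes the January 14, 2006 deadline; the claim is timely.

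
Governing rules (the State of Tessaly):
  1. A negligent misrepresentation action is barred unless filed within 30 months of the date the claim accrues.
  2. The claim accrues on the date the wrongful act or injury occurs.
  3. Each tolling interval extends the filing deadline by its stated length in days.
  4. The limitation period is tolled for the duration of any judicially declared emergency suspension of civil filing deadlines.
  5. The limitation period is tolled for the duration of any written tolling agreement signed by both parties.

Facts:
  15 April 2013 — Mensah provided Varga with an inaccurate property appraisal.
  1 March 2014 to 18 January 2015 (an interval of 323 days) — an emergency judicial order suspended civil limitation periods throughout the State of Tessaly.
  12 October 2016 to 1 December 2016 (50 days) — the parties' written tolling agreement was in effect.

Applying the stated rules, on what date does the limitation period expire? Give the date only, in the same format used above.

The limitation period began to run on 15 April 2013.
The untolled deadline — 30 months after 15 April 2013 — is 15 October 2015.
Because the emergency suspension of filing deadlines ran from 1 March 2014 to 18 January 2015, the deadline is extended by 323 days to 2 September 2016.
The written tolling agreement starting 12 October 2016 came too late — the period had run on 2 September 2016 — and so does not extend the deadline.

2 September 2016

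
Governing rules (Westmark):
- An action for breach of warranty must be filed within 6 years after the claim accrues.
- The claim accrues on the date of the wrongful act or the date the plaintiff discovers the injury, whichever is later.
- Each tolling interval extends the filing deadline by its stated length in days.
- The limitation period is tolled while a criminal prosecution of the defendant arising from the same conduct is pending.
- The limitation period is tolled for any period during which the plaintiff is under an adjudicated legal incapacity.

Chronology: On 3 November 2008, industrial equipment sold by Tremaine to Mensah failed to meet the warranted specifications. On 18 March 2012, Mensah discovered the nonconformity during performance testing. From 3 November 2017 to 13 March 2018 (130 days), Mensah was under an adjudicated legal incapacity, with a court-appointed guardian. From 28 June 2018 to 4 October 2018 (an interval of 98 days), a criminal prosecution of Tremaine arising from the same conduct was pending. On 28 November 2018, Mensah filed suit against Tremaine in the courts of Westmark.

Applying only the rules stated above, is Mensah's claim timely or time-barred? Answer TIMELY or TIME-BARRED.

Taking the later of the act (3 November 2008) and discovery (18 March 2012), the claim accrued on 18 March 2012.
6 years from 18 March 2012 is 18 March 2018.
Because the plaintiff's legal incapacity ran from 3 November 2017 to 13 March 2018, the deadline is extended by 130 days to 26 July 2018.
The pending criminal prosecution from 28 June 2018 to 4 October 2018 tolled the period for 98 days, extending the deadline to 1 November 2018.
Mensah filed on 28 November 2018, after the 1 November 2018 deadline, so the action is time-barred.

TIME-BARRED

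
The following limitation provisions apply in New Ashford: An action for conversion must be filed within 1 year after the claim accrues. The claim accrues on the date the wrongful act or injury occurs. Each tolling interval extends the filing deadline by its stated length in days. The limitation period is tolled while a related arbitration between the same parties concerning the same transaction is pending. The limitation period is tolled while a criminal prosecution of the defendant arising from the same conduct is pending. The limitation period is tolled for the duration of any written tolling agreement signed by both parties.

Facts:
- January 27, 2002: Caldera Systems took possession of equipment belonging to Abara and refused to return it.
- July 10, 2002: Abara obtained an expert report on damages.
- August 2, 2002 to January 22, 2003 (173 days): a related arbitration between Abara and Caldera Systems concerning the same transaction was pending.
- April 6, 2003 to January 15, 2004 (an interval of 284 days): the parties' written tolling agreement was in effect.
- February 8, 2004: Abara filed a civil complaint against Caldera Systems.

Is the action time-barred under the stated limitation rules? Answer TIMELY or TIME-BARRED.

TIMELY

The claim accrued on January 27, 2002, when the wrongful act occurred.
Adding the 1 year base period to January 27, 2002 gives a deadline of January 27, 2003, before any tolling.
Because the pending related arbitration ran from August 2, 2002 to January 22, 2003, the deadline is extended by 173 days to July 19, 2003.
Because the written tolling agreement ran from April 6, 2003 to January 15, 2004, the deadline is extended by 284 days to April 28, 2004.
The other events in the timeline have no effect on the limitation period under the stated rules.
The February 8, 2004 filing precedes the April 28, 2004 deadline; the claim is timely.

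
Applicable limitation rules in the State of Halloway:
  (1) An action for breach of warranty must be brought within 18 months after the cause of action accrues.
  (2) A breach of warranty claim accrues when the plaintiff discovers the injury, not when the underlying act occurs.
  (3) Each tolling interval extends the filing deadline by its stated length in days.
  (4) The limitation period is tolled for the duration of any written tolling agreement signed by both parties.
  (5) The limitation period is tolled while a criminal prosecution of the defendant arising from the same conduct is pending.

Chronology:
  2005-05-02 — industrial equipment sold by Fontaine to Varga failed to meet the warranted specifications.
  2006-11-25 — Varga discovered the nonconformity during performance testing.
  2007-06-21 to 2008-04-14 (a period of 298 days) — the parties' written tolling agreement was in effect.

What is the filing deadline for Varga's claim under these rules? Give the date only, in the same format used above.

Under the discovery rule, the claim accrued on 2006-11-25, when Varga discovered the injury — not on the 2005-05-02 date of the underlying act.
The untolled deadline — 18 months after 2006-11-25 — is 2008-05-25.
The period was tolled for 298 days by the written tolling agreement (2007-06-21 to 2008-04-14), pushing the deadline to 2009-03-19.

2009-03-19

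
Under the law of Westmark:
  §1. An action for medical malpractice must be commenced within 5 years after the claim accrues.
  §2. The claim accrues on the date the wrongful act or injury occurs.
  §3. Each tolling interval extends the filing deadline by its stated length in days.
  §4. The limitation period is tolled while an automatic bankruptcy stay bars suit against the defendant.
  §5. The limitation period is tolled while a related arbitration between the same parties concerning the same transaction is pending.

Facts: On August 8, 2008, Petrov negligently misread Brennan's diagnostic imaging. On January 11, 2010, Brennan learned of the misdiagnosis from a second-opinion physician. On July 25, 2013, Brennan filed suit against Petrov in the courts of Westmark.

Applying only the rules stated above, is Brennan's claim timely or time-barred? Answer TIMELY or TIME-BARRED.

Because the rule ties accrual to occurrence, the claim accrued on August 8, 2008, not on the January 11, 2010 discovery date.
The untolled deadline — 5 years after August 8, 2008 — is August 8, 2013.
Brennan filed on July 25, 2013, before the August 8, 2013 deadline, so the action is timely.

TIMELY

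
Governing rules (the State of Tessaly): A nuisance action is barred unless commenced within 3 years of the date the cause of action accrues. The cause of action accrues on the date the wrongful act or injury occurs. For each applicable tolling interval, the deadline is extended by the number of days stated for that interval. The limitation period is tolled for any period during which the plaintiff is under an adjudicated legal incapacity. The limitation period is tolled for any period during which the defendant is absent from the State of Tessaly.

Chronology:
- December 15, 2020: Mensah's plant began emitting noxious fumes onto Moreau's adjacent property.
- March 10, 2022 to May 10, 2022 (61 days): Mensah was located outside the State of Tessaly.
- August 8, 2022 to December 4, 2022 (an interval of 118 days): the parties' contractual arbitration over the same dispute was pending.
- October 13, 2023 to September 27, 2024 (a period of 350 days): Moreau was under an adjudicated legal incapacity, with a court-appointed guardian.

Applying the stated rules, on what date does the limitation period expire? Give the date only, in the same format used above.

January 29, 2025

The cause of action accrued on December 15, 2020, the date of the act.
The untolled deadline — 3 years after December 15, 2020 — is December 15, 2023.
The period was tolled for 61 days by the defendant's absence from the jurisdiction (March 10, 2022 to May 10, 2022), pushing the deadline to February 14, 2024.
The period was tolled for 350 days by the plaintiff's legal incapacity (October 13, 2023 to September 27, 2024), pushing the deadline to January 29, 2025.
Although a pending arbitration ran from August 8, 2022 to December 4, 2022, the stated rules do not make that a tolling event, so it is disregarded.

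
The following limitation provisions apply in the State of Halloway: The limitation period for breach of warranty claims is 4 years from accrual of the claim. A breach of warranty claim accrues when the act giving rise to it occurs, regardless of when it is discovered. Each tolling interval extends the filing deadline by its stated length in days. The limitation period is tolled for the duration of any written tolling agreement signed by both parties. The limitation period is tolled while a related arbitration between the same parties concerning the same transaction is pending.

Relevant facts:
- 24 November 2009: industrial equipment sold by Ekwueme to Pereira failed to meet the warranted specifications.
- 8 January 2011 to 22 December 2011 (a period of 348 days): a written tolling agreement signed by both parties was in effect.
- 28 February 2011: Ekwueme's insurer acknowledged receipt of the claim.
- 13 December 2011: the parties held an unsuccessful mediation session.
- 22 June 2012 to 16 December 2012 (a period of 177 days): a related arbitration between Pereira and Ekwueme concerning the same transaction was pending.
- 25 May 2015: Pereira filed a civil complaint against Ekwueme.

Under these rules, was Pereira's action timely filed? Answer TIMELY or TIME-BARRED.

The limitation period began to run on 24 November 2009.
The untolled deadline — 4 years after 24 November 2009 — is 24 November 2013.
The period was tolled for 348 days by the written tolling agreement (8 January 2011 to 22 December 2011), pushing the deadline to 7 November 2014.
Because the pending related arbitration ran from 22 June 2012 to 16 December 2012, the deadline is extended by 177 days to 3 May 2015.
None of the other events listed affects the running of the period under the stated rules.
The 25 May 2015 filing falls after the 3 May 2015 deadline; the claim is time-barred.

TIME-BARRED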